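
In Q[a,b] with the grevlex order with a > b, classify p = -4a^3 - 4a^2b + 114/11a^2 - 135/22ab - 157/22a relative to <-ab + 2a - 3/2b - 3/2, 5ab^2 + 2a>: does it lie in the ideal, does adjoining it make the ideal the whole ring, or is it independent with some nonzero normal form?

-4a^3 - 4a^2b + 114/11a^2 - 135/22ab - 157/22a is independent of I; its normal form modulo I is -41/11a + 36/11b + 36/11.

First compute the reduced Gröbner basis of I by Buchberger's algorithm.
f_1 = -ab + 2a - 3/2b - 3/2, LT = ab.
f_2 = 5ab^2 + 2a, LT = ab^2.

S(f_1,f_2): lcm = ab^2. S = -2ab + 3/2b^2 - 2/5a + 3/2b.
  reduce S modulo (f_1, f_2):
  remainder 3/2b^2 - 22/5a + 9/2b + 3 ≠ 0; add h_3 = 3/2b^2 - 22/5a + 9/2b + 3 to the basis.

S(f_1,h_3): lcm = ab^2. S = 44/15a^2 - 5ab + 3/2b^2 - 2a + 3/2b.
  reduce S modulo (f_1, f_2, h_3):
  remainder 44/15a^2 - 38/5a + 9/2b + 9/2 ≠ 0; add h_4 = 44/15a^2 - 38/5a + 9/2b + 9/2 to the basis.

The other S-polynomials (S(f_2,h_3), S(f_1,h_4), S(f_2,h_4), S(h_3,h_4)) all reduce to 0 modulo the current basis, so we have a Gröbner basis.
Inter-reduce: drop elements whose leading term is divisible by another's, tail-reduce, and make monic.
Reduced Gröbner basis: {a^2 - 57/22a + 135/88b + 135/88, ab - 2a + 3/2b + 3/2, b^2 - 44/15a + 3b + 2}.
Label its elements g_1 = a^2 - 57/22a + 135/88b + 135/88, g_2 = ab - 2a + 3/2b + 3/2, g_3 = b^2 - 44/15a + 3b + 2.

Reduce p = -4a^3 - 4a^2b + 114/11a^2 - 135/22ab - 157/22a modulo G:
  leading term a^3: subtract (-4a)·g_1 from -4a^3 - 4a^2b + 114/11a^2 - 135/22ab - 157/22a → -4a^2b - a
  leading term a^2b: subtract (-4b)·g_1 from -4a^2b - a → -114/11ab + 135/22b^2 - a + 135/22b
  leading term ab: subtract (-114/11)·g_2 from -114/11ab + 135/22b^2 - a + 135/22b → 135/22b^2 - 239/11a + 477/22b + 171/11
  leading term b^2: subtract (135/22)·g_3 from 135/22b^2 - 239/11a + 477/22b + 171/11 → -41/11a + 36/11b + 36/11
  leading term a: no divisor's leading term divides it; move -41/11a to the remainder.
  leading term b: no divisor's leading term divides it; move 36/11b to the remainder.
  leading term 1: no divisor's leading term divides it; move 36/11 to the remainder.
  normal form = -41/11a + 36/11b + 36/11.
The normal form is nonzero, so p ∉ I. Since p minus its normal form lies in I, I + (p) = I + (r) where r = -41/11a + 36/11b + 36/11; decide whether this ideal is the whole ring.
Run Buchberger on G together with r (pairs among the g_i already reduce to 0 since G is a Gröbner basis):
g_1 = a^2 - 57/22a + 135/88b + 135/88, LT = a^2.
g_2 = ab - 2a + 3/2b + 3/2, LT = ab.
g_3 = b^2 - 44/15a + 3b + 2, LT = b^2.
r = -41/11a + 36/11b + 36/11, LT = a.

S(g_1,r): lcm = a^2. S = 36/41ab - 1545/902a + 135/88b + 135/88.
  reduce S modulo (g_1, g_2, g_3, r):
  remainder 3429/13448b + 3429/13448 ≠ 0; add m_5 = 3429/13448b + 3429/13448 to the basis.

The other S-polynomials (S(g_1,g_2), S(g_1,g_3), S(g_2,g_3), S(g_2,r), S(g_3,r), S(g_1,m_5), S(g_2,m_5), S(g_3,m_5), S(r,m_5)) all reduce to 0 modulo the current basis, so we have a Gröbner basis.
Inter-reduce: drop elements whose leading term is divisible by another's, tail-reduce, and make monic.
Reduced Gröbner basis: {a, b + 1}.
The reduced Gröbner basis of I + (p) is {a, b + 1} ≠ {1}, a proper ideal, so the enlarged system stays consistent: p is independent of I, with normal form -41/11a + 36/11b + 36/11.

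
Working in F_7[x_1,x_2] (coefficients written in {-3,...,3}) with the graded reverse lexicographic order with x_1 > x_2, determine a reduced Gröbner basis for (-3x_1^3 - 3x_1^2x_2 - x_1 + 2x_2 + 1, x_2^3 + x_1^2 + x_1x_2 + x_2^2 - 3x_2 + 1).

f_1 = -3x_1^3 - 3x_1^2x_2 - x_1 + 2x_2 + 1, LT = x_1^3.
f_2 = x_2^3 + x_1^2 + x_1x_2 + x_2^2 - 3x_2 + 1, LT = x_2^3.

The S-polynomials (S(f_1,f_2)) all reduce to 0 modulo the current basis, so we have a Gröbner basis.

G = {x_1^3 + x_1^2x_2 - 2x_1 - 3x_2 + 2, x_2^3 + x_1^2 + x_1x_2 + x_2^2 - 3x_2 + 1}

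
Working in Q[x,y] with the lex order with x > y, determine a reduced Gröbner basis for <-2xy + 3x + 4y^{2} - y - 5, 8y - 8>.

G = {x - 2, y - 1}

f_1 = -2xy + 3x + 4y^{2} - y - 5, LT = xy.
f_2 = 8y - 8, LT = y.

S(f_1,f_2): lcm = xy. S = -\tfrac{1}{2}x - 2y^{2} + \tfrac{1}{2}y + \tfrac{5}{2}.
  leading term x: no divisor's leading term divides it; move -\tfrac{1}{2}x to the remainder.
  leading term y^{2}: subtract (-\tfrac{1}{4}y)·f_2 from -2y^{2} + \tfrac{1}{2}y + \tfrac{5}{2} → -\tfrac{3}{2}y + \tfrac{5}{2}
  leading term y: subtract (-\tfrac{3}{16})·f_2 from -\tfrac{3}{2}y + \tfrac{5}{2} → 1
  leading term 1: no divisor's leading term divides it; move 1 to the remainder.
  remainder -\tfrac{1}{2}x + 1 ≠ 0; add g_3 = -\tfrac{1}{2}x + 1 to the basis.

S(f_1,g_3): lcm = xy. S = -\tfrac{3}{2}x - 2y^{2} + \tfrac{5}{2}y + \tfrac{5}{2}.
  leading term x: subtract (3)·g_3 from -\tfrac{3}{2}x - 2y^{2} + \tfrac{5}{2}y + \tfrac{5}{2} → -2y^{2} + \tfrac{5}{2}y - \tfrac{1}{2}
  leading term y^{2}: subtract (-\tfrac{1}{4}y)·f_2 from -2y^{2} + \tfrac{5}{2}y - \tfrac{1}{2} → \tfrac{1}{2}y - \tfrac{1}{2}
  leading term y: subtract (\tfrac{1}{16})·f_2 from \tfrac{1}{2}y - \tfrac{1}{2} → 0
  remainder 0.

S(f_2,g_3): leading monomials are coprime, so the S-polynomial reduces to 0 (Buchberger's first criterion).
Every S-polynomial of the final basis reduces to 0, so we have a Gröbner basis.
Inter-reduce: drop elements whose leading term is divisible by another's, tail-reduce, and make monic.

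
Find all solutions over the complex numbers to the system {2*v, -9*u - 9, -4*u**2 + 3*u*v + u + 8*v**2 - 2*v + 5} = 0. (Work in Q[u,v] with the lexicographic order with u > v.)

{(-1, 0)}

Compute a lex Gröbner basis by Buchberger's algorithm.
f_1 = 2*v, LT = v.
f_2 = -9*u - 9, LT = u.
f_3 = -4*u**2 + 3*u*v + u + 8*v**2 - 2*v + 5, LT = u**2.

The S-polynomials (S(f_1,f_2), S(f_1,f_3), S(f_2,f_3)) all reduce to 0 modulo the current basis, so we have a Gröbner basis.
Inter-reduce: drop elements whose leading term is divisible by another's, tail-reduce, and make monic.
Reduced Gröbner basis: {u + 1, v}.

Since the basis is lex-ordered, v is univariate in v. Its roots are {0}. Back-substituting each root into the other basis elements fixes the other coordinates.
  v = 0: the earlier basis element becomes u + 1 = 0, giving u = -1 — point (-1, 0).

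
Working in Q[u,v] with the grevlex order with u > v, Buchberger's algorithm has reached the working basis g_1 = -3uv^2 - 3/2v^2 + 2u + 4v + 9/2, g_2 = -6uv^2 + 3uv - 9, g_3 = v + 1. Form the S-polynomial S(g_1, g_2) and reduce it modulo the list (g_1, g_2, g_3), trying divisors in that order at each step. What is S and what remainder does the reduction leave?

S(g_1, g_2) = 1/2uv + 1/2v^2 - 2/3u - 4/3v - 3; remainder on division = -7/6u - 7/6.

lcm(LM(g_1), LM(g_2)) = uv^2.
S = (lcm/LT(g_1))·g_1 − (lcm/LT(g_2))·g_2 = 1/2uv + 1/2v^2 - 2/3u - 4/3v - 3.
Reduce S modulo (g_1, g_2, g_3) in that order:
  leading term uv: subtract (1/2u)·g_3 from 1/2uv + 1/2v^2 - 2/3u - 4/3v - 3 → 1/2v^2 - 7/6u - 4/3v - 3
  leading term v^2: subtract (1/2v)·g_3 from 1/2v^2 - 7/6u - 4/3v - 3 → -7/6u - 11/6v - 3
  leading term u: no divisor's leading term divides it; move -7/6u to the remainder.
  leading term v: subtract (-11/6)·g_3 from -11/6v - 3 → -7/6
  leading term 1: no divisor's leading term divides it; move -7/6 to the remainder.
The remainder -7/6u - 7/6 is nonzero, so it would be added as the next basis element.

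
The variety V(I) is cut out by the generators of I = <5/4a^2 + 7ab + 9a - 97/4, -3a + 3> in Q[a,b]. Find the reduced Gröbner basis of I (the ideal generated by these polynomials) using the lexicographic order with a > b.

This is the nonlinear analogue of row-reducing a linear system.

f_1 = 5/4a^2 + 7ab + 9a - 97/4, LT = a^2.
f_2 = -3a + 3, LT = a.

S(f_1,f_2): lcm = a^2. S = 28/5ab + 41/5a - 97/5.
  reduce S modulo (f_1, f_2):
  remainder 28/5b - 56/5 ≠ 0; add g_3 = 28/5b - 56/5 to the basis.

The other S-polynomials (S(f_1,g_3), S(f_2,g_3)) all reduce to 0 modulo the current basis, so we have a Gröbner basis.
Inter-reduce: drop elements whose leading term is divisible by another's, tail-reduce, and make monic.

G = {a - 1, b - 2}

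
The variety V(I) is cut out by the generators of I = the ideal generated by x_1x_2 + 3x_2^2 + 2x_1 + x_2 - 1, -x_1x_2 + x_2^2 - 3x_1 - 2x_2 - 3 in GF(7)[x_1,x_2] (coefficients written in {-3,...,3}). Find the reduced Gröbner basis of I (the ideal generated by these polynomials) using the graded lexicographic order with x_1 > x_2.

Buchberger's algorithm terminates because the ascending chain of leading-term ideals stabilizes.

f_1 = x_1x_2 + 3x_2^2 + 2x_1 + x_2 - 1, LT = x_1x_2.
f_2 = -x_1x_2 + x_2^2 - 3x_1 - 2x_2 - 3, LT = x_1x_2.

S(f_1,f_2): lcm = x_1x_2. S = -3x_2^2 - x_1 - x_2 + 3.
  leading term x_2^2: no divisor's leading term divides it; move -3x_2^2 to the remainder.
  leading term x_1: no divisor's leading term divides it; move -x_1 to the remainder.
  leading term x_2: no divisor's leading term divides it; move -x_2 to the remainder.
  leading term 1: no divisor's leading term divides it; move 3 to the remainder.
  remainder -3x_2^2 - x_1 - x_2 + 3 ≠ 0; add g_3 = -3x_2^2 - x_1 - x_2 + 3 to the basis.

S(f_1,g_3): lcm = x_1x_2^2. S = 3x_2^3 + 2x_1^2 - 3x_1x_2 + x_2^2 + x_1 - x_2.
  leading term x_2^3: subtract (-x_2)·g_3 from 3x_2^3 + 2x_1^2 - 3x_1x_2 + x_2^2 + x_1 - x_2 → 2x_1^2 + 3x_1x_2 + x_1 + 2x_2
  leading term x_1^2: no divisor's leading term divides it; move 2x_1^2 to the remainder.
  leading term x_1x_2: subtract (3)·f_1 from 3x_1x_2 + x_1 + 2x_2 → -2x_2^2 + 2x_1 - x_2 + 3
  leading term x_2^2: subtract (3)·g_3 from -2x_2^2 + 2x_1 - x_2 + 3 → -2x_1 + 2x_2 + 1
  leading term x_1: no divisor's leading term divides it; move -2x_1 to the remainder.
  leading term x_2: no divisor's leading term divides it; move 2x_2 to the remainder.
  leading term 1: no divisor's leading term divides it; move 1 to the remainder.
  remainder 2x_1^2 - 2x_1 + 2x_2 + 1 ≠ 0; add g_4 = 2x_1^2 - 2x_1 + 2x_2 + 1 to the basis.

The other S-polynomials (S(f_2,g_3), S(f_1,g_4), S(f_2,g_4), S(g_3,g_4)) all reduce to 0 modulo the current basis, so we have a Gröbner basis.
Inter-reduce: drop elements whose leading term is divisible by another's, tail-reduce, and make monic.

G = {x_1^2 - x_1 + x_2 - 3, x_1x_2 + x_1 + 2, x_2^2 - 2x_1 - 2x_2 - 1}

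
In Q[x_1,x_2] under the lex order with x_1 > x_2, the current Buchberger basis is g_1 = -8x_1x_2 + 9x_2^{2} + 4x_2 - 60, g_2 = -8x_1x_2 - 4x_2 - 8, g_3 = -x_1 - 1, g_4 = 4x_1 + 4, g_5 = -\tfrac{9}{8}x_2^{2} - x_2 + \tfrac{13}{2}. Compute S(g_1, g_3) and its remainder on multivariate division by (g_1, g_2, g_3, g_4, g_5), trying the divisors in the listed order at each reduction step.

S(g_1, g_3) = -\tfrac{9}{8}x_2^{2} - \tfrac{3}{2}x_2 + \tfrac{15}{2}; remainder on division = -\tfrac{1}{2}x_2 + 1.

lcm(LM(g_1), LM(g_3)) = x_1x_2.
S = (lcm/LT(g_1))·g_1 − (lcm/LT(g_3))·g_3 = -\tfrac{9}{8}x_2^{2} - \tfrac{3}{2}x_2 + \tfrac{15}{2}.
Reduce S modulo (g_1, g_2, g_3, g_4, g_5) in that order:
  leading term x_2^{2}: subtract (1)·g_5 from -\tfrac{9}{8}x_2^{2} - \tfrac{3}{2}x_2 + \tfrac{15}{2} → -\tfrac{1}{2}x_2 + 1
  leading term x_2: no divisor's leading term divides it; move -\tfrac{1}{2}x_2 to the remainder.
  leading term 1: no divisor's leading term divides it; move 1 to the remainder.
The remainder -\tfrac{1}{2}x_2 + 1 is nonzero, so it would be added as the next basis element.
This is the inner loop of Buchberger's algorithm — each nonzero remainder becomes a new basis element.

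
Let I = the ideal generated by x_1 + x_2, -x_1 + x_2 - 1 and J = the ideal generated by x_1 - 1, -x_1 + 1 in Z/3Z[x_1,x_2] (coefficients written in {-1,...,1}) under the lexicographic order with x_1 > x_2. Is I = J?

Since reduced Gröbner bases are canonical representatives of ideals under a given ordering, it suffices to compute and compare them.
Buchberger on the first generating set:
f_1 = x_1 + x_2, LT = x_1.
f_2 = -x_1 + x_2 - 1, LT = x_1.

S(f_1,f_2): lcm = x_1. S = -x_2 - 1.
  reduce S modulo (f_1, f_2):
  remainder -x_2 - 1 ≠ 0; add g_3 = -x_2 - 1 to the basis.

The other S-polynomials (S(f_1,g_3), S(f_2,g_3)) all reduce to 0 modulo the current basis, so we have a Gröbner basis.
Inter-reduce: drop elements whose leading term is divisible by another's, tail-reduce, and make monic.
Reduced Gröbner basis: {x_1 - 1, x_2 + 1}.

Buchberger on the second generating set:
h_1 = x_1 - 1, LT = x_1.
h_2 = -x_1 + 1, LT = x_1.

The S-polynomials (S(h_1,h_2)) all reduce to 0 modulo the current basis, so we have a Gröbner basis.
Inter-reduce: drop elements whose leading term is divisible by another's, tail-reduce, and make monic.
Reduced Gröbner basis: {x_1 - 1}.

The bases are distinct; the ideals are different.

No, the ideals differ.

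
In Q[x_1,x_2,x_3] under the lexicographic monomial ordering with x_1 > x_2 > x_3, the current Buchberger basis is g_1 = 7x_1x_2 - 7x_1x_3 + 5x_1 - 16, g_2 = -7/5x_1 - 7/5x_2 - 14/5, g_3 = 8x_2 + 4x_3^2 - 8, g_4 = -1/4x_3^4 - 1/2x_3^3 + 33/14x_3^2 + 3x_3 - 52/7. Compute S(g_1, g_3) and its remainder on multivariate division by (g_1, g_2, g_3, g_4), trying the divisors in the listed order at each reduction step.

S(g_1, g_3) = -1/2x_1x_3^2 - x_1x_3 + 12/7x_1 - 16/7; remainder on division = 0.

lcm(LM(g_1), LM(g_3)) = x_1x_2.
S = (lcm/LT(g_1))·g_1 − (lcm/LT(g_3))·g_3 = -1/2x_1x_3^2 - x_1x_3 + 12/7x_1 - 16/7.
Reduce S modulo (g_1, g_2, g_3, g_4) in that order:
  leading term x_1x_3^2: subtract (5/14x_3^2)·g_2 from -1/2x_1x_3^2 - x_1x_3 + 12/7x_1 - 16/7 → -x_1x_3 + 12/7x_1 + 1/2x_2x_3^2 + x_3^2 - 16/7
  leading term x_1x_3: subtract (5/7x_3)·g_2 from -x_1x_3 + 12/7x_1 + 1/2x_2x_3^2 + x_3^2 - 16/7 → 12/7x_1 + 1/2x_2x_3^2 + x_2x_3 + x_3^2 + 2x_3 - 16/7
  leading term x_1: subtract (-60/49)·g_2 from 12/7x_1 + 1/2x_2x_3^2 + x_2x_3 + x_3^2 + 2x_3 - 16/7 → 1/2x_2x_3^2 + x_2x_3 - 12/7x_2 + x_3^2 + 2x_3 - 40/7
  leading term x_2x_3^2: subtract (1/16x_3^2)·g_3 from 1/2x_2x_3^2 + x_2x_3 - 12/7x_2 + x_3^2 + 2x_3 - 40/7 → x_2x_3 - 12/7x_2 - 1/4x_3^4 + 3/2x_3^2 + 2x_3 - 40/7
  leading term x_2x_3: subtract (1/8x_3)·g_3 from x_2x_3 - 12/7x_2 - 1/4x_3^4 + 3/2x_3^2 + 2x_3 - 40/7 → -12/7x_2 - 1/4x_3^4 - 1/2x_3^3 + 3/2x_3^2 + 3x_3 - 40/7
  leading term x_2: subtract (-3/14)·g_3 from -12/7x_2 - 1/4x_3^4 - 1/2x_3^3 + 3/2x_3^2 + 3x_3 - 40/7 → -1/4x_3^4 - 1/2x_3^3 + 33/14x_3^2 + 3x_3 - 52/7
  leading term x_3^4: subtract (1)·g_4 from -1/4x_3^4 - 1/2x_3^3 + 33/14x_3^2 + 3x_3 - 52/7 → 0
The remainder is 0, so this S-polynomial contributes no new basis element.
This is the inner loop of Buchberger's algorithm — each nonzero remainder becomes a new basis element.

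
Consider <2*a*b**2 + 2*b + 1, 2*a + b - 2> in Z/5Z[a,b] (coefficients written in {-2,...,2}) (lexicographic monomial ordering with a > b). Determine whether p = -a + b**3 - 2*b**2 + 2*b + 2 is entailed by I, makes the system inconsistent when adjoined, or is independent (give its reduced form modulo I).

First compute the reduced Gröbner basis of I by Buchberger's algorithm.
f_1 = 2*a*b**2 + 2*b + 1, LT = a*b**2.
f_2 = 2*a + b - 2, LT = a.

S(f_1,f_2): lcm = a*b**2. S = 2*b**3 + b**2 + b - 2.
  leading term b**3: no divisor's leading term divides it; move 2*b**3 to the remainder.
  leading term b**2: no divisor's leading term divides it; move b**2 to the remainder.
  leading term b: no divisor's leading term divides it; move b to the remainder.
  leading term 1: no divisor's leading term divides it; move -2 to the remainder.
  remainder 2*b**3 + b**2 + b - 2 ≠ 0; add h_3 = 2*b**3 + b**2 + b - 2 to the basis.

S(f_1,h_3): lcm = a*b**3. S = 2*a*b**2 + 2*a*b + a + b**2 - 2*b.
  leading term a*b**2: subtract (1)·f_1 from 2*a*b**2 + 2*a*b + a + b**2 - 2*b → 2*a*b + a + b**2 + b - 1
  leading term a*b: subtract (b)·f_2 from 2*a*b + a + b**2 + b - 1 → a - 2*b - 1
  leading term a: subtract (-2)·f_2 from a - 2*b - 1 → 0
  remainder 0.

S(f_2,h_3): leading monomials are coprime, so the S-polynomial reduces to 0 (Buchberger's first criterion).
Every S-polynomial of the final basis reduces to 0, so we have a Gröbner basis.
Inter-reduce: drop elements whose leading term is divisible by another's, tail-reduce, and make monic.
Reduced Gröbner basis: {a - 2*b - 1, b**3 - 2*b**2 - 2*b - 1}.
Label its elements g_1 = a - 2*b - 1, g_2 = b**3 - 2*b**2 - 2*b - 1.

Reduce p = -a + b**3 - 2*b**2 + 2*b + 2 modulo G:
  leading term a: subtract (-1)·g_1 from -a + b**3 - 2*b**2 + 2*b + 2 → b**3 - 2*b**2 + 1
  leading term b**3: subtract (1)·g_2 from b**3 - 2*b**2 + 1 → 2*b + 2
  leading term b: no divisor's leading term divides it; move 2*b to the remainder.
  leading term 1: no divisor's leading term divides it; move 2 to the remainder.
  normal form = 2*b + 2.
The normal form is nonzero, so p ∉ I. Since p minus its normal form lies in I, I + (p) = I + (r) where r = 2*b + 2; decide whether this ideal is the whole ring.
Run Buchberger on G together with r (pairs among the g_i already reduce to 0 since G is a Gröbner basis):
g_1 = a - 2*b - 1, LT = a.
g_2 = b**3 - 2*b**2 - 2*b - 1, LT = b**3.
r = 2*b + 2, LT = b.

S(g_1,g_2): leading monomials are coprime, so the S-polynomial reduces to 0 (Buchberger's first criterion).
S(g_1,r): leading monomials are coprime, so the S-polynomial reduces to 0 (Buchberger's first criterion).
S(g_2,r): lcm = b**3. S = 2*b**2 - 2*b - 1.
  leading term b**2: subtract (b)·r from 2*b**2 - 2*b - 1 → b - 1
  leading term b: subtract (-2)·r from b - 1 → -2
  leading term 1: no divisor's leading term divides it; move -2 to the remainder.
  remainder -2 ≠ 0; add m_4 = -2 to the basis.

S(g_1,m_4): leading monomials are coprime, so the S-polynomial reduces to 0 (Buchberger's first criterion).
S(g_2,m_4): leading monomials are coprime, so the S-polynomial reduces to 0 (Buchberger's first criterion).
S(r,m_4): leading monomials are coprime, so the S-polynomial reduces to 0 (Buchberger's first criterion).
Every S-polynomial of the final basis reduces to 0, so we have a Gröbner basis.
Inter-reduce: drop elements whose leading term is divisible by another's, tail-reduce, and make monic.
Reduced Gröbner basis: {1}.
The reduced Gröbner basis of I + (p) is {1}: the ideal is the whole ring, so the enlarged system has no common solution — adjoining p is inconsistent.

Adjoining -a + b**3 - 2*b**2 + 2*b + 2 makes the ideal the whole ring: the system is inconsistent.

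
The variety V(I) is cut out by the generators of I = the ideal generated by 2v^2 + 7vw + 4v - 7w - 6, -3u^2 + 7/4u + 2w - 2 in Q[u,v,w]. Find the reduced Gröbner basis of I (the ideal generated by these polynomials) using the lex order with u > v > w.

This is the nonlinear analogue of row-reducing a linear system.

f_1 = 2v^2 + 7vw + 4v - 7w - 6, LT = v^2.
f_2 = -3u^2 + 7/4u + 2w - 2, LT = u^2.

The S-polynomials (S(f_1,f_2)) all reduce to 0 modulo the current basis, so we have a Gröbner basis.

G = {u^2 - 7/12u - 2/3w + 2/3, v^2 + 7/2vw + 2v - 7/2w - 3}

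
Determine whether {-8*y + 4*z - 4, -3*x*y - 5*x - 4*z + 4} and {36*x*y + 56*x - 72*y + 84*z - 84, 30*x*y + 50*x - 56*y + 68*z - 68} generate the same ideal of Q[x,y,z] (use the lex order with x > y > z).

No, the ideals differ.

For a fixed monomial order, each ideal has a unique reduced Gröbner basis; comparing bases decides equality.
Buchberger on the first generating set:
f_1 = -8*y + 4*z - 4, LT = y.
f_2 = -3*x*y - 5*x - 4*z + 4, LT = x*y.

S(f_1,f_2): lcm = x*y. S = -1/2*x*z - 7/6*x - 4/3*z + 4/3.
  leading term x*z: no divisor's leading term divides it; move -1/2*x*z to the remainder.
  leading term x: no divisor's leading term divides it; move -7/6*x to the remainder.
  leading term z: no divisor's leading term divides it; move -4/3*z to the remainder.
  leading term 1: no divisor's leading term divides it; move 4/3 to the remainder.
  remainder -1/2*x*z - 7/6*x - 4/3*z + 4/3 ≠ 0; add g_3 = -1/2*x*z - 7/6*x - 4/3*z + 4/3 to the basis.

S(f_1,g_3): leading monomials are coprime, so the S-polynomial reduces to 0 (Buchberger's first criterion).
S(f_2,g_3): lcm = x*y*z. S = -7/3*x*y + 5/3*x*z - 8/3*y*z + 8/3*y + 4/3*z**2 - 4/3*z.
  leading term x*y: subtract (7/24*x)·f_1 from -7/3*x*y + 5/3*x*z - 8/3*y*z + 8/3*y + 4/3*z**2 - 4/3*z → 1/2*x*z + 7/6*x - 8/3*y*z + 8/3*y + 4/3*z**2 - 4/3*z
  leading term x*z: subtract (-1)·g_3 from 1/2*x*z + 7/6*x - 8/3*y*z + 8/3*y + 4/3*z**2 - 4/3*z → -8/3*y*z + 8/3*y + 4/3*z**2 - 8/3*z + 4/3
  leading term y*z: subtract (1/3*z)·f_1 from -8/3*y*z + 8/3*y + 4/3*z**2 - 8/3*z + 4/3 → 8/3*y - 4/3*z + 4/3
  leading term y: subtract (-1/3)·f_1 from 8/3*y - 4/3*z + 4/3 → 0
  remainder 0.

Every S-polynomial of the final basis reduces to 0, so we have a Gröbner basis.
Inter-reduce: drop elements whose leading term is divisible by another's, tail-reduce, and make monic.
Reduced Gröbner basis: {x*z + 7/3*x + 8/3*z - 8/3, y - 1/2*z + 1/2}.

Buchberger on the second generating set:
h_1 = 36*x*y + 56*x - 72*y + 84*z - 84, LT = x*y.
h_2 = 30*x*y + 50*x - 56*y + 68*z - 68, LT = x*y.

S(h_1,h_2): lcm = x*y. S = -1/9*x - 2/15*y + 1/15*z - 1/15.
  leading term x: no divisor's leading term divides it; move -1/9*x to the remainder.
  leading term y: no divisor's leading term divides it; move -2/15*y to the remainder.
  leading term z: no divisor's leading term divides it; move 1/15*z to the remainder.
  leading term 1: no divisor's leading term divides it; move -1/15 to the remainder.
  remainder -1/9*x - 2/15*y + 1/15*z - 1/15 ≠ 0; add k_3 = -1/9*x - 2/15*y + 1/15*z - 1/15 to the basis.

S(h_1,k_3): lcm = x*y. S = 14/9*x - 6/5*y**2 + 3/5*y*z - 13/5*y + 7/3*z - 7/3.
  leading term x: subtract (-14)·k_3 from 14/9*x - 6/5*y**2 + 3/5*y*z - 13/5*y + 7/3*z - 7/3 → -6/5*y**2 + 3/5*y*z - 67/15*y + 49/15*z - 49/15
  leading term y**2: no divisor's leading term divides it; move -6/5*y**2 to the remainder.
  leading term y*z: no divisor's leading term divides it; move 3/5*y*z to the remainder.
  leading term y: no divisor's leading term divides it; move -67/15*y to the remainder.
  leading term z: no divisor's leading term divides it; move 49/15*z to the remainder.
  leading term 1: no divisor's leading term divides it; move -49/15 to the remainder.
  remainder -6/5*y**2 + 3/5*y*z - 67/15*y + 49/15*z - 49/15 ≠ 0; add k_4 = -6/5*y**2 + 3/5*y*z - 67/15*y + 49/15*z - 49/15 to the basis.

S(h_2,k_3): lcm = x*y. S = 5/3*x - 6/5*y**2 + 3/5*y*z - 37/15*y + 34/15*z - 34/15.
  leading term x: subtract (-15)·k_3 from 5/3*x - 6/5*y**2 + 3/5*y*z - 37/15*y + 34/15*z - 34/15 → -6/5*y**2 + 3/5*y*z - 67/15*y + 49/15*z - 49/15
  leading term y**2: subtract (1)·k_4 from -6/5*y**2 + 3/5*y*z - 67/15*y + 49/15*z - 49/15 → 0
  remainder 0.

S(h_1,k_4): lcm = x*y**2. S = 1/2*x*y*z - 13/6*x*y + 49/18*x*z - 49/18*x - 2*y**2 + 7/3*y*z - 7/3*y.
  leading term x*y*z: subtract (1/72*z)·h_1 from 1/2*x*y*z - 13/6*x*y + 49/18*x*z - 49/18*x - 2*y**2 + 7/3*y*z - 7/3*y → -13/6*x*y + 35/18*x*z - 49/18*x - 2*y**2 + 10/3*y*z - 7/3*y - 7/6*z**2 + 7/6*z
  leading term x*y: subtract (-13/216)·h_1 from -13/6*x*y + 35/18*x*z - 49/18*x - 2*y**2 + 10/3*y*z - 7/3*y - 7/6*z**2 + 7/6*z → 35/18*x*z + 35/54*x - 2*y**2 + 10/3*y*z - 20/3*y - 7/6*z**2 + 56/9*z - 91/18
  leading term x*z: subtract (-35/2*z)·k_3 from 35/18*x*z + 35/54*x - 2*y**2 + 10/3*y*z - 20/3*y - 7/6*z**2 + 56/9*z - 91/18 → 35/54*x - 2*y**2 + y*z - 20/3*y + 91/18*z - 91/18
  leading term x: subtract (-35/6)·k_3 from 35/54*x - 2*y**2 + y*z - 20/3*y + 91/18*z - 91/18 → -2*y**2 + y*z - 67/9*y + 49/9*z - 49/9
  leading term y**2: subtract (5/3)·k_4 from -2*y**2 + y*z - 67/9*y + 49/9*z - 49/9 → 0
  remainder 0.

S(h_2,k_4): lcm = x*y**2. S = 1/2*x*y*z - 37/18*x*y + 49/18*x*z - 49/18*x - 28/15*y**2 + 34/15*y*z - 34/15*y.
  leading term x*y*z: subtract (1/72*z)·h_1 from 1/2*x*y*z - 37/18*x*y + 49/18*x*z - 49/18*x - 28/15*y**2 + 34/15*y*z - 34/15*y → -37/18*x*y + 35/18*x*z - 49/18*x - 28/15*y**2 + 49/15*y*z - 34/15*y - 7/6*z**2 + 7/6*z
  leading term x*y: subtract (-37/648)·h_1 from -37/18*x*y + 35/18*x*z - 49/18*x - 28/15*y**2 + 49/15*y*z - 34/15*y - 7/6*z**2 + 7/6*z → 35/18*x*z + 77/162*x - 28/15*y**2 + 49/15*y*z - 287/45*y - 7/6*z**2 + 161/27*z - 259/54
  leading term x*z: subtract (-35/2*z)·k_3 from 35/18*x*z + 77/162*x - 28/15*y**2 + 49/15*y*z - 287/45*y - 7/6*z**2 + 161/27*z - 259/54 → 77/162*x - 28/15*y**2 + 14/15*y*z - 287/45*y + 259/54*z - 259/54
  leading term x: subtract (-77/18)·k_3 from 77/162*x - 28/15*y**2 + 14/15*y*z - 287/45*y + 259/54*z - 259/54 → -28/15*y**2 + 14/15*y*z - 938/135*y + 686/135*z - 686/135
  leading term y**2: subtract (14/9)·k_4 from -28/15*y**2 + 14/15*y*z - 938/135*y + 686/135*z - 686/135 → 0
  remainder 0.

S(k_3,k_4): leading monomials are coprime, so the S-polynomial reduces to 0 (Buchberger's first criterion).
Every S-polynomial of the final basis reduces to 0, so we have a Gröbner basis.
Inter-reduce: drop elements whose leading term is divisible by another's, tail-reduce, and make monic.
Reduced Gröbner basis: {x + 6/5*y - 3/5*z + 3/5, y**2 - 1/2*y*z + 67/18*y - 49/18*z + 49/18}.

Since the reduced bases disagree, the two ideals are not the same.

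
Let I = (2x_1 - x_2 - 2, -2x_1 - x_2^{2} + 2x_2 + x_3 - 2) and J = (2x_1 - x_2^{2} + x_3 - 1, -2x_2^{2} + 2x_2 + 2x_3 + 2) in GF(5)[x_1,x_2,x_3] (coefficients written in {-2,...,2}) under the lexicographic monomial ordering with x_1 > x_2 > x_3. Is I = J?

Yes, the ideals are equal.

Equality of ideals is decidable: compute both reduced Gröbner bases (unique for the ordering) and check whether they agree.
Buchberger on the first generating set:
f_1 = 2x_1 - x_2 - 2, LT = x_1.
f_2 = -2x_1 - x_2^{2} + 2x_2 + x_3 - 2, LT = x_1.

S(f_1,f_2): lcm = x_1. S = 2x_2^{2} - 2x_2 - 2x_3 - 2.
  leading term x_2^{2}: no divisor's leading term divides it; move 2x_2^{2} to the remainder.
  leading term x_2: no divisor's leading term divides it; move -2x_2 to the remainder.
  leading term x_3: no divisor's leading term divides it; move -2x_3 to the remainder.
  leading term 1: no divisor's leading term divides it; move -2 to the remainder.
  remainder 2x_2^{2} - 2x_2 - 2x_3 - 2 ≠ 0; add g_3 = 2x_2^{2} - 2x_2 - 2x_3 - 2 to the basis.

S(f_1,g_3): leading monomials are coprime, so the S-polynomial reduces to 0 (Buchberger's first criterion).
S(f_2,g_3): leading monomials are coprime, so the S-polynomial reduces to 0 (Buchberger's first criterion).
Every S-polynomial of the final basis reduces to 0, so we have a Gröbner basis.
Inter-reduce: drop elements whose leading term is divisible by another's, tail-reduce, and make monic.
Reduced Gröbner basis: {x_1 + 2x_2 - 1, x_2^{2} - x_2 - x_3 - 1}.

Buchberger on the second generating set:
h_1 = 2x_1 - x_2^{2} + x_3 - 1, LT = x_1.
h_2 = -2x_2^{2} + 2x_2 + 2x_3 + 2, LT = x_2^{2}.

S(h_1,h_2): leading monomials are coprime, so the S-polynomial reduces to 0 (Buchberger's first criterion).
Every S-polynomial of the final basis reduces to 0, so we have a Gröbner basis.
Inter-reduce: drop elements whose leading term is divisible by another's, tail-reduce, and make monic.
Reduced Gröbner basis: {x_1 + 2x_2 - 1, x_2^{2} - x_2 - x_3 - 1}.

These coincide, so the ideals are equal.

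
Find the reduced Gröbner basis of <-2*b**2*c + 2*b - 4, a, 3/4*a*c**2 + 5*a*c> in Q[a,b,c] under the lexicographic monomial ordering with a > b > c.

G = {a, b**2*c - b + 2}

The reduced Gröbner basis is the canonical form of the ideal for this ordering.

f_1 = -2*b**2*c + 2*b - 4, LT = b**2*c.
f_2 = a, LT = a.
f_3 = 3/4*a*c**2 + 5*a*c, LT = a*c**2.

S(f_1,f_2): leading monomials are coprime, so the S-polynomial reduces to 0 (Buchberger's first criterion).
S(f_1,f_3): lcm = a*b**2*c**2. S = -20/3*a*b**2*c - a*b*c + 2*a*c.
  leading term a*b**2*c: subtract (10/3*a)·f_1 from -20/3*a*b**2*c - a*b*c + 2*a*c → -a*b*c - 20/3*a*b + 2*a*c + 40/3*a
  leading term a*b*c: subtract (-b*c)·f_2 from -a*b*c - 20/3*a*b + 2*a*c + 40/3*a → -20/3*a*b + 2*a*c + 40/3*a
  leading term a*b: subtract (-20/3*b)·f_2 from -20/3*a*b + 2*a*c + 40/3*a → 2*a*c + 40/3*a
  leading term a*c: subtract (2*c)·f_2 from 2*a*c + 40/3*a → 40/3*a
  leading term a: subtract (40/3)·f_2 from 40/3*a → 0
  remainder 0.

S(f_2,f_3): lcm = a*c**2. S = -20/3*a*c.
  leading term a*c: subtract (-20/3*c)·f_2 from -20/3*a*c → 0
  remainder 0.

Every S-polynomial of the final basis reduces to 0, so we have a Gröbner basis.
Inter-reduce: drop elements whose leading term is divisible by another's, tail-reduce, and make monic.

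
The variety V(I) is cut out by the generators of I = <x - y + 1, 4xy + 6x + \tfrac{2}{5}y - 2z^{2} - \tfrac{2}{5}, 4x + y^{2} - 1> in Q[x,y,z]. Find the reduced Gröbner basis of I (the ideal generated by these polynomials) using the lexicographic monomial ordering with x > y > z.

f_1 = x - y + 1, LT = x.
f_2 = 4xy + 6x + \tfrac{2}{5}y - 2z^{2} - \tfrac{2}{5}, LT = xy.
f_3 = 4x + y^{2} - 1, LT = x.

S(f_1,f_2): lcm = xy. S = -\tfrac{3}{2}x - y^{2} + \tfrac{9}{10}y + \tfrac{1}{2}z^{2} + \tfrac{1}{10}.
  leading term x: subtract (-\tfrac{3}{2})·f_1 from -\tfrac{3}{2}x - y^{2} + \tfrac{9}{10}y + \tfrac{1}{2}z^{2} + \tfrac{1}{10} → -y^{2} - \tfrac{3}{5}y + \tfrac{1}{2}z^{2} + \tfrac{8}{5}
  leading term y^{2}: no divisor's leading term divides it; move -y^{2} to the remainder.
  leading term y: no divisor's leading term divides it; move -\tfrac{3}{5}y to the remainder.
  leading term z^{2}: no divisor's leading term divides it; move \tfrac{1}{2}z^{2} to the remainder.
  leading term 1: no divisor's leading term divides it; move \tfrac{8}{5} to the remainder.
  remainder -y^{2} - \tfrac{3}{5}y + \tfrac{1}{2}z^{2} + \tfrac{8}{5} ≠ 0; add g_4 = -y^{2} - \tfrac{3}{5}y + \tfrac{1}{2}z^{2} + \tfrac{8}{5} to the basis.

S(f_1,f_3): lcm = x. S = -\tfrac{1}{4}y^{2} - y + \tfrac{5}{4}.
  leading term y^{2}: subtract (\tfrac{1}{4})·g_4 from -\tfrac{1}{4}y^{2} - y + \tfrac{5}{4} → -\tfrac{17}{20}y - \tfrac{1}{8}z^{2} + \tfrac{17}{20}
  leading term y: no divisor's leading term divides it; move -\tfrac{17}{20}y to the remainder.
  leading term z^{2}: no divisor's leading term divides it; move -\tfrac{1}{8}z^{2} to the remainder.
  leading term 1: no divisor's leading term divides it; move \tfrac{17}{20} to the remainder.
  remainder -\tfrac{17}{20}y - \tfrac{1}{8}z^{2} + \tfrac{17}{20} ≠ 0; add g_5 = -\tfrac{17}{20}y - \tfrac{1}{8}z^{2} + \tfrac{17}{20} to the basis.

S(f_2,f_3): lcm = xy. S = \tfrac{3}{2}x - \tfrac{1}{4}y^{3} + \tfrac{7}{20}y - \tfrac{1}{2}z^{2} - \tfrac{1}{10}.
  leading term x: subtract (\tfrac{3}{2})·f_1 from \tfrac{3}{2}x - \tfrac{1}{4}y^{3} + \tfrac{7}{20}y - \tfrac{1}{2}z^{2} - \tfrac{1}{10} → -\tfrac{1}{4}y^{3} + \tfrac{37}{20}y - \tfrac{1}{2}z^{2} - \tfrac{8}{5}
  leading term y^{3}: subtract (\tfrac{1}{4}y)·g_4 from -\tfrac{1}{4}y^{3} + \tfrac{37}{20}y - \tfrac{1}{2}z^{2} - \tfrac{8}{5} → \tfrac{3}{20}y^{2} - \tfrac{1}{8}yz^{2} + \tfrac{29}{20}y - \tfrac{1}{2}z^{2} - \tfrac{8}{5}
  leading term y^{2}: subtract (-\tfrac{3}{20})·g_4 from \tfrac{3}{20}y^{2} - \tfrac{1}{8}yz^{2} + \tfrac{29}{20}y - \tfrac{1}{2}z^{2} - \tfrac{8}{5} → -\tfrac{1}{8}yz^{2} + \tfrac{34}{25}y - \tfrac{17}{40}z^{2} - \tfrac{34}{25}
  leading term yz^{2}: subtract (\tfrac{5}{34}z^{2})·g_5 from -\tfrac{1}{8}yz^{2} + \tfrac{34}{25}y - \tfrac{17}{40}z^{2} - \tfrac{34}{25} → \tfrac{34}{25}y + \tfrac{5}{272}z^{4} - \tfrac{11}{20}z^{2} - \tfrac{34}{25}
  leading term y: subtract (-\tfrac{8}{5})·g_5 from \tfrac{34}{25}y + \tfrac{5}{272}z^{4} - \tfrac{11}{20}z^{2} - \tfrac{34}{25} → \tfrac{5}{272}z^{4} - \tfrac{3}{4}z^{2}
  leading term z^{4}: no divisor's leading term divides it; move \tfrac{5}{272}z^{4} to the remainder.
  leading term z^{2}: no divisor's leading term divides it; move -\tfrac{3}{4}z^{2} to the remainder.
  remainder \tfrac{5}{272}z^{4} - \tfrac{3}{4}z^{2} ≠ 0; add g_6 = \tfrac{5}{272}z^{4} - \tfrac{3}{4}z^{2} to the basis.

The other S-polynomials (S(f_1,g_4), S(f_2,g_4), S(f_3,g_4), S(f_1,g_5), S(f_2,g_5), S(f_3,g_5), S(g_4,g_5), S(f_1,g_6), S(f_2,g_6), S(f_3,g_6), S(g_4,g_6), S(g_5,g_6)) all reduce to 0 modulo the current basis, so we have a Gröbner basis.
Inter-reduce: drop elements whose leading term is divisible by another's, tail-reduce, and make monic.

G = {x + \tfrac{5}{34}z^{2}, y + \tfrac{5}{34}z^{2} - 1, z^{4} - \tfrac{204}{5}z^{2}}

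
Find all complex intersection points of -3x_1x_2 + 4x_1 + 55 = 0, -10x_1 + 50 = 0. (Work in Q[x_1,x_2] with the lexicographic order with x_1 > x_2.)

Compute a lex Gröbner basis by Buchberger's algorithm.
f_1 = -3x_1x_2 + 4x_1 + 55, LT = x_1x_2.
f_2 = -10x_1 + 50, LT = x_1.

S(f_1,f_2): lcm = x_1x_2. S = -\tfrac{4}{3}x_1 + 5x_2 - \tfrac{55}{3}.
  leading term x_1: subtract (\tfrac{2}{15})·f_2 from -\tfrac{4}{3}x_1 + 5x_2 - \tfrac{55}{3} → 5x_2 - 25
  leading term x_2: no divisor's leading term divides it; move 5x_2 to the remainder.
  leading term 1: no divisor's leading term divides it; move -25 to the remainder.
  remainder 5x_2 - 25 ≠ 0; add h_3 = 5x_2 - 25 to the basis.

The other S-polynomials (S(f_1,h_3), S(f_2,h_3)) all reduce to 0 modulo the current basis, so we have a Gröbner basis.
Inter-reduce: drop elements whose leading term is divisible by another's, tail-reduce, and make monic.
Reduced Gröbner basis: {x_1 - 5, x_2 - 5}.

A lex Gröbner basis eliminates variables successively. Here x_2 - 5 depends only on x_2, with roots {5}; lifting each root through the earlier basis elements recovers the full solutions.
  x_2 = 5: the earlier basis element becomes x_1 - 5 = 0, giving x_1 = 5 — point (5, 5).
Substituting each solution back into the original system confirms all equations vanish.

{(5, 5)}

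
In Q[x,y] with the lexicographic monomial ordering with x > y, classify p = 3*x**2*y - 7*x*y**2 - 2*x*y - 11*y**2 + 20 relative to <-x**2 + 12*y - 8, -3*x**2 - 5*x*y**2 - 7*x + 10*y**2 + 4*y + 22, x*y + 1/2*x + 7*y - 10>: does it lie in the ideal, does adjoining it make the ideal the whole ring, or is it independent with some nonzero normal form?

First compute the reduced Gröbner basis of I by Buchberger's algorithm.
f_1 = -x**2 + 12*y - 8, LT = x**2.
f_2 = -3*x**2 - 5*x*y**2 - 7*x + 10*y**2 + 4*y + 22, LT = x**2.
f_3 = x*y + 1/2*x + 7*y - 10, LT = x*y.

S(f_1,f_2): lcm = x**2. S = -5/3*x*y**2 - 7/3*x + 10/3*y**2 - 32/3*y + 46/3.
  leading term x*y**2: subtract (-5/3*y)·f_3 from -5/3*x*y**2 - 7/3*x + 10/3*y**2 - 32/3*y + 46/3 → 5/6*x*y - 7/3*x + 15*y**2 - 82/3*y + 46/3
  leading term x*y: subtract (5/6)·f_3 from 5/6*x*y - 7/3*x + 15*y**2 - 82/3*y + 46/3 → -11/4*x + 15*y**2 - 199/6*y + 71/3
  leading term x: no divisor's leading term divides it; move -11/4*x to the remainder.
  leading term y**2: no divisor's leading term divides it; move 15*y**2 to the remainder.
  leading term y: no divisor's leading term divides it; move -199/6*y to the remainder.
  leading term 1: no divisor's leading term divides it; move 71/3 to the remainder.
  remainder -11/4*x + 15*y**2 - 199/6*y + 71/3 ≠ 0; add h_4 = -11/4*x + 15*y**2 - 199/6*y + 71/3 to the basis.

S(f_1,f_3): lcm = x**2*y. S = -1/2*x**2 - 7*x*y + 10*x - 12*y**2 + 8*y.
  leading term x**2: subtract (1/2)·f_1 from -1/2*x**2 - 7*x*y + 10*x - 12*y**2 + 8*y → -7*x*y + 10*x - 12*y**2 + 2*y + 4
  leading term x*y: subtract (-7)·f_3 from -7*x*y + 10*x - 12*y**2 + 2*y + 4 → 27/2*x - 12*y**2 + 51*y - 66
  leading term x: subtract (-54/11)·h_4 from 27/2*x - 12*y**2 + 51*y - 66 → 678/11*y**2 - 1230/11*y + 552/11
  leading term y**2: no divisor's leading term divides it; move 678/11*y**2 to the remainder.
  leading term y: no divisor's leading term divides it; move -1230/11*y to the remainder.
  leading term 1: no divisor's leading term divides it; move 552/11 to the remainder.
  remainder 678/11*y**2 - 1230/11*y + 552/11 ≠ 0; add h_5 = 678/11*y**2 - 1230/11*y + 552/11 to the basis.

S(f_2,f_3): lcm = x**2*y. S = -1/2*x**2 + 5/3*x*y**3 - 14/3*x*y + 10*x - 10/3*y**3 - 4/3*y**2 - 22/3*y.
  leading term x**2: subtract (1/2)·f_1 from -1/2*x**2 + 5/3*x*y**3 - 14/3*x*y + 10*x - 10/3*y**3 - 4/3*y**2 - 22/3*y → 5/3*x*y**3 - 14/3*x*y + 10*x - 10/3*y**3 - 4/3*y**2 - 40/3*y + 4
  leading term x*y**3: subtract (5/3*y**2)·f_3 from 5/3*x*y**3 - 14/3*x*y + 10*x - 10/3*y**3 - 4/3*y**2 - 40/3*y + 4 → -5/6*x*y**2 - 14/3*x*y + 10*x - 15*y**3 + 46/3*y**2 - 40/3*y + 4
  leading term x*y**2: subtract (-5/6*y)·f_3 from -5/6*x*y**2 - 14/3*x*y + 10*x - 15*y**3 + 46/3*y**2 - 40/3*y + 4 → -17/4*x*y + 10*x - 15*y**3 + 127/6*y**2 - 65/3*y + 4
  leading term x*y: subtract (-17/4)·f_3 from -17/4*x*y + 10*x - 15*y**3 + 127/6*y**2 - 65/3*y + 4 → 97/8*x - 15*y**3 + 127/6*y**2 + 97/12*y - 77/2
  leading term x: subtract (-97/22)·h_4 from 97/8*x - 15*y**3 + 127/6*y**2 + 97/12*y - 77/2 → -15*y**3 + 2881/33*y**2 - 4559/33*y + 2173/33
  leading term y**3: subtract (-55/226*y)·h_5 from -15*y**3 + 2881/33*y**2 - 4559/33*y + 2173/33 → 224078/3729*y**2 - 469627/3729*y + 2173/33
  leading term y**2: subtract (112039/114921)·h_5 from 224078/3729*y**2 - 469627/3729*y + 2173/33 → -216117/12769*y + 216117/12769
  leading term y: no divisor's leading term divides it; move -216117/12769*y to the remainder.
  leading term 1: no divisor's leading term divides it; move 216117/12769 to the remainder.
  remainder -216117/12769*y + 216117/12769 ≠ 0; add h_6 = -216117/12769*y + 216117/12769 to the basis.

The other S-polynomials (S(f_1,h_4), S(f_2,h_4), S(f_3,h_4), S(f_1,h_5), S(f_2,h_5), S(f_3,h_5), S(h_4,h_5), S(f_1,h_6), S(f_2,h_6), S(f_3,h_6), S(h_4,h_6), S(h_5,h_6)) all reduce to 0 modulo the current basis, so we have a Gröbner basis.
Inter-reduce: drop elements whose leading term is divisible by another's, tail-reduce, and make monic.
Reduced Gröbner basis: {x - 2, y - 1}.
Label its elements g_1 = x - 2, g_2 = y - 1.

Reduce p = 3*x**2*y - 7*x*y**2 - 2*x*y - 11*y**2 + 20 modulo G:
  leading term x**2*y: subtract (3*x*y)·g_1 from 3*x**2*y - 7*x*y**2 - 2*x*y - 11*y**2 + 20 → -7*x*y**2 + 4*x*y - 11*y**2 + 20
  leading term x*y**2: subtract (-7*y**2)·g_1 from -7*x*y**2 + 4*x*y - 11*y**2 + 20 → 4*x*y - 25*y**2 + 20
  leading term x*y: subtract (4*y)·g_1 from 4*x*y - 25*y**2 + 20 → -25*y**2 + 8*y + 20
  leading term y**2: subtract (-25*y)·g_2 from -25*y**2 + 8*y + 20 → -17*y + 20
  leading term y: subtract (-17)·g_2 from -17*y + 20 → 3
  leading term 1: no divisor's leading term divides it; move 3 to the remainder.
  normal form = 3.
The normal form is nonzero, so p ∉ I. Since p minus its normal form lies in I, I + (p) = I + (r) where r = 3; decide whether this ideal is the whole ring.
Here r = 3 is a nonzero constant, hence a unit: 1 ∈ I + (p), the Gröbner basis of I + (p) is {1}, and the enlarged system has no common solution — adjoining p is inconsistent.

Adjoining 3*x**2*y - 7*x*y**2 - 2*x*y - 11*y**2 + 20 makes the ideal the whole ring: the system is inconsistent.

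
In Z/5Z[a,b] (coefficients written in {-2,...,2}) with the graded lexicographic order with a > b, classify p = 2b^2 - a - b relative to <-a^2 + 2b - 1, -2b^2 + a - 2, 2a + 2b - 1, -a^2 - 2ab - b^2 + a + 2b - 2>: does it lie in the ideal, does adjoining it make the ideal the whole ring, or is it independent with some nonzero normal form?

2b^2 - a - b lies in I (it reduces to 0).

First compute the reduced Gröbner basis of I by Buchberger's algorithm.
f_1 = -a^2 + 2b - 1, LT = a^2.
f_2 = -2b^2 + a - 2, LT = b^2.
f_3 = 2a + 2b - 1, LT = a.
f_4 = -a^2 - 2ab - b^2 + a + 2b - 2, LT = a^2.

S(f_1,f_3): lcm = a^2. S = -ab - 2a - 2b + 1.
  leading term ab: subtract (2b)·f_3 from -ab - 2a - 2b + 1 → b^2 - 2a + 1
  leading term b^2: subtract (2)·f_2 from b^2 - 2a + 1 → a
  leading term a: subtract (-2)·f_3 from a → -b - 2
  leading term b: no divisor's leading term divides it; move -b to the remainder.
  leading term 1: no divisor's leading term divides it; move -2 to the remainder.
  remainder -b - 2 ≠ 0; add h_5 = -b - 2 to the basis.

The other S-polynomials (S(f_1,f_2), S(f_1,f_4), S(f_2,f_3), S(f_2,f_4), S(f_3,f_4), S(f_1,h_5), S(f_2,h_5), S(f_3,h_5), S(f_4,h_5)) all reduce to 0 modulo the current basis, so we have a Gröbner basis.
Inter-reduce: drop elements whose leading term is divisible by another's, tail-reduce, and make monic.
Reduced Gröbner basis: {a, b + 2}.
Label its elements g_1 = a, g_2 = b + 2.

Reduce p = 2b^2 - a - b modulo G:
  leading term b^2: subtract (2b)·g_2 from 2b^2 - a - b → -a
  leading term a: subtract (-1)·g_1 from -a → 0
  normal form = 0.
Since the normal form is 0, p ∈ I.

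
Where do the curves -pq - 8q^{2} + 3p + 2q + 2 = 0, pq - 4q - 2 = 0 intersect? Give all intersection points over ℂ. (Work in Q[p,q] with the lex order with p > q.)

{(2, -1), (3 - sqrt(57)/3, 3/8 - sqrt(57)/8), (sqrt(57)/3 + 3, 3/8 + sqrt(57)/8)}

Compute a lex Gröbner basis by Buchberger's algorithm.
f_1 = -pq + 3p - 8q^{2} + 2q + 2, LT = pq.
f_2 = pq - 4q - 2, LT = pq.

S(f_1,f_2): lcm = pq. S = -3p + 8q^{2} + 2q.
  leading term p: no divisor's leading term divides it; move -3p to the remainder.
  leading term q^{2}: no divisor's leading term divides it; move 8q^{2} to the remainder.
  leading term q: no divisor's leading term divides it; move 2q to the remainder.
  remainder -3p + 8q^{2} + 2q ≠ 0; add h_3 = -3p + 8q^{2} + 2q to the basis.

S(f_1,h_3): lcm = pq. S = -3p + \tfrac{8}{3}q^{3} + \tfrac{26}{3}q^{2} - 2q - 2.
  leading term p: subtract (1)·h_3 from -3p + \tfrac{8}{3}q^{3} + \tfrac{26}{3}q^{2} - 2q - 2 → \tfrac{8}{3}q^{3} + \tfrac{2}{3}q^{2} - 4q - 2
  leading term q^{3}: no divisor's leading term divides it; move \tfrac{8}{3}q^{3} to the remainder.
  leading term q^{2}: no divisor's leading term divides it; move \tfrac{2}{3}q^{2} to the remainder.
  leading term q: no divisor's leading term divides it; move -4q to the remainder.
  leading term 1: no divisor's leading term divides it; move -2 to the remainder.
  remainder \tfrac{8}{3}q^{3} + \tfrac{2}{3}q^{2} - 4q - 2 ≠ 0; add h_4 = \tfrac{8}{3}q^{3} + \tfrac{2}{3}q^{2} - 4q - 2 to the basis.

The other S-polynomials (S(f_2,h_3), S(f_1,h_4), S(f_2,h_4), S(h_3,h_4)) all reduce to 0 modulo the current basis, so we have a Gröbner basis.
Inter-reduce: drop elements whose leading term is divisible by another's, tail-reduce, and make monic.
Reduced Gröbner basis: {p - \tfrac{8}{3}q^{2} - \tfrac{2}{3}q, q^{3} + \tfrac{1}{4}q^{2} - \tfrac{3}{2}q - \tfrac{3}{4}}.

Elimination: the polynomial q^{3} + \tfrac{1}{4}q^{2} - \tfrac{3}{2}q - \tfrac{3}{4} lies in the elimination ideal for q, so q ∈ {-1, 3/8 - sqrt(57)/8, 3/8 + sqrt(57)/8}. For each such q, the remaining basis elements (now univariate) give the rest of the solution.
  q = -1: the earlier basis element becomes p - 2 = 0, giving p = 2 — point (2, -1).
  q = 3/8 - sqrt(57)/8: the earlier basis element becomes p - 3 + sqrt(57)/3 = 0, giving p = 3 - sqrt(57)/3 — point (3 - sqrt(57)/3, 3/8 - sqrt(57)/8).
  q = 3/8 + sqrt(57)/8: the earlier basis element becomes p - 3 - sqrt(57)/3 = 0, giving p = sqrt(57)/3 + 3 — point (sqrt(57)/3 + 3, 3/8 + sqrt(57)/8).
Each listed point satisfies every original equation (direct substitution).
Zero-dimensionality of the ideal guarantees finitely many solutions over ℂ.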